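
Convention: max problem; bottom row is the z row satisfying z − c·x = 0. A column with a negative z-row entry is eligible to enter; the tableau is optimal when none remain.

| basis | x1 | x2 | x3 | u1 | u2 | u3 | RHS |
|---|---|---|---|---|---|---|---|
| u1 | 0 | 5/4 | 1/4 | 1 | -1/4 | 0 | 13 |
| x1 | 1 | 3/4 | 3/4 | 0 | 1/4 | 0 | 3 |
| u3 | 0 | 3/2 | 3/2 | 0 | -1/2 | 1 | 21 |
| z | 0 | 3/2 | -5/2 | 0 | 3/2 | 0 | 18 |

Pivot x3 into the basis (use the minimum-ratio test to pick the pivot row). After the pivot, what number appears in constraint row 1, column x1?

-1/3

Ratio test on column x3 — row 1: 13/(1/4) = 52; row 2: 3/(3/4) = 4; row 3: 21/(3/2) = 14. Minimum is 4 at row 2 (x1 leaves); pivot element 3/4.
Divide row 2 by 3/4; eliminate column x3 from the other rows.
Row 1 update in column x1: 0 − (1/4)·(4/3) = -1/3.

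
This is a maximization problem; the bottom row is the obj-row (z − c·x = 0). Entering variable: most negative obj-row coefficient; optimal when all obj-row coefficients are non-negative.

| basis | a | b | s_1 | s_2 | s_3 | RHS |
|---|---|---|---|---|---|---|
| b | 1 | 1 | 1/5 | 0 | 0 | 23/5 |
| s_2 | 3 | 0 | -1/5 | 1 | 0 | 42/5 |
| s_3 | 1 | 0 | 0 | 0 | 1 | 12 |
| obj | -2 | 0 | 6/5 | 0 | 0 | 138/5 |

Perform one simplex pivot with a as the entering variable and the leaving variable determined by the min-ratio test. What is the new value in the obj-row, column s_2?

2/3

Ratio test on column a — row 1: (23/5)/1 = 23/5; row 2: (42/5)/3 = 14/5; row 3: 12/1 = 12. Minimum is 14/5 at row 2 (s_2 leaves); pivot element 3.
Divide row 2 by 3; eliminate column a from the other rows.
obj-row update in column s_2: 0 − (-2)·(1/3) = 2/3.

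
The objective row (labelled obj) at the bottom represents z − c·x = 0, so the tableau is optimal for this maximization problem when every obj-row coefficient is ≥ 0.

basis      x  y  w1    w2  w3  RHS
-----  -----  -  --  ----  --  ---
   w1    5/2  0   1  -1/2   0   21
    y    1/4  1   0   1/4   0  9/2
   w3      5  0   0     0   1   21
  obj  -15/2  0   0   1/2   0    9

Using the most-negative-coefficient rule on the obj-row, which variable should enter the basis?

x

Negative obj-row entries: x: -15/2.
The most negative is -15/2 in column x, so x enters.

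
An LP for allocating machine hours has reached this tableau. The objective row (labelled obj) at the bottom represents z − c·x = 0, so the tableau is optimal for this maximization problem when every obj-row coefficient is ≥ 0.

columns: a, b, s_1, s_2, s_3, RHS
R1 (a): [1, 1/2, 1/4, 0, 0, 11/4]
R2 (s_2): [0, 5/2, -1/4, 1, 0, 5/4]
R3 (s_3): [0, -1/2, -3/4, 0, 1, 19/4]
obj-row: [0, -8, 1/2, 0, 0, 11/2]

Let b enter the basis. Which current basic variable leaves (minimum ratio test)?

Column b entries and ratios — a: (11/4)/(1/2) = 11/2; s_2: (5/4)/(5/2) = 1/2; s_3: -1/2 ≤ 0, skip.
Smallest ratio is 1/2 in the row of s_2, so s_2 leaves.

s_2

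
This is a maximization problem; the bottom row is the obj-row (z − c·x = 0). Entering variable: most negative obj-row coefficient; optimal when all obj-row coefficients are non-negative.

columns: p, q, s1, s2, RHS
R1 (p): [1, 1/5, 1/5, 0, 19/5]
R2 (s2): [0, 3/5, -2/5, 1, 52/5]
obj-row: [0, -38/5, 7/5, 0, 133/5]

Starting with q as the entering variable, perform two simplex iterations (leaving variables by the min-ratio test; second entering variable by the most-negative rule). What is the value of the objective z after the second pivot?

Ratio test on column q — row 1: (19/5)/(1/5) = 19; row 2: (52/5)/(3/5) = 52/3. Minimum is 52/3 at row 2 (s2 leaves); pivot element 3/5.
Pivot on row 2; the obj-row RHS becomes 133/5 − (-38/5)·(52/3) = 475/3.
Next entering variable (most negative obj-row entry -11/3): s1.
Ratio test on column s1 — row 1: (1/3)/(1/3) = 1; row 2: entry -2/3 ≤ 0. Minimum is 1 at row 1 (p leaves); pivot element 1/3.
After the second pivot the obj-row RHS is 475/3 − (-11/3)·1 = 162.

162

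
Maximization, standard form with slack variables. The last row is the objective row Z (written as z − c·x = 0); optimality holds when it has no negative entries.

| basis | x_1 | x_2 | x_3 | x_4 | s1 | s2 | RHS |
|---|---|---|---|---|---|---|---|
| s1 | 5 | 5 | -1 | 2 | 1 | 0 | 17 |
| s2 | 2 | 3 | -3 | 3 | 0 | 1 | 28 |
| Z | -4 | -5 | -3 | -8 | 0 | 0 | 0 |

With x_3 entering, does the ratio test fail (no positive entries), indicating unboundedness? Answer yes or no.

Every constraint-row entry in column x_3 is ≤ 0, so increasing x_3 is unbounded.

yes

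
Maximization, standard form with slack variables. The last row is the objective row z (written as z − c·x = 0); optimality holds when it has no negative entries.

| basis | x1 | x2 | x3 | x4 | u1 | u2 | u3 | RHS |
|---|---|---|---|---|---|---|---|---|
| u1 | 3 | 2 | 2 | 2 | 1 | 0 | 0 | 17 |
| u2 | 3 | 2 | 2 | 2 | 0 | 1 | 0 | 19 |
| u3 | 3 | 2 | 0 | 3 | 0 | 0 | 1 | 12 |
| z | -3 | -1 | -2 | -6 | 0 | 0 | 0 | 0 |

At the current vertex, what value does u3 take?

12

u3 is basic (row 3); its value is the RHS of that row, 12.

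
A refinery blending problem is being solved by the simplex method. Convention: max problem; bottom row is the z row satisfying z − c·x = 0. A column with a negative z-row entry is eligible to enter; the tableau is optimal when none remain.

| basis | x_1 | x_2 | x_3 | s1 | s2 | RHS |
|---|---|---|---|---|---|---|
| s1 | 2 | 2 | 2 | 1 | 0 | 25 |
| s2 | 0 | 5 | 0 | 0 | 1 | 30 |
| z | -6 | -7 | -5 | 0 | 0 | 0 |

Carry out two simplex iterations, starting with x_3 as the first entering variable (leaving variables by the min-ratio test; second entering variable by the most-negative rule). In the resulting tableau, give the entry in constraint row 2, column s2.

Ratio test on column x_3 — row 1: 25/2 = 25/2; row 2: entry 0 ≤ 0. Minimum is 25/2 at row 1 (s1 leaves); pivot element 2.
Divide row 1 by 2; eliminate column x_3 from the other rows.
Second iteration: most negative z-row entry is -2 in column x_2, so x_2 enters.
Ratio test on column x_2 — row 1: (25/2)/1 = 25/2; row 2: 30/5 = 6. Minimum is 6 at row 2 (s2 leaves); pivot element 5.
Divide row 2 by 5; eliminate column x_2 from the other rows.
After both pivots, the entry at constraint row 2, column s2 is 1/5.

1/5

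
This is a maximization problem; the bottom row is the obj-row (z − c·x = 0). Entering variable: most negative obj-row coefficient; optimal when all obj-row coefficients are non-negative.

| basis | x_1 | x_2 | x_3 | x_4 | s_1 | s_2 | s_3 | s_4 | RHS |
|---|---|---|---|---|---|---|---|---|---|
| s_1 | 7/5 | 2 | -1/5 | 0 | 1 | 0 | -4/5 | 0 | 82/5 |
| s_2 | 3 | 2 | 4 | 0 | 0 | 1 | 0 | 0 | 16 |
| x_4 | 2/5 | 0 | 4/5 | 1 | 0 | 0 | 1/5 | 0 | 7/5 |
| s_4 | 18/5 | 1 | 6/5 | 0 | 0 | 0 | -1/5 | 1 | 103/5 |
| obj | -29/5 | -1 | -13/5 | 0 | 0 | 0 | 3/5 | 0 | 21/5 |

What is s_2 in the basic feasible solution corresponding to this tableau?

s_2 is basic (row 2); its value is the RHS of that row, 16.

16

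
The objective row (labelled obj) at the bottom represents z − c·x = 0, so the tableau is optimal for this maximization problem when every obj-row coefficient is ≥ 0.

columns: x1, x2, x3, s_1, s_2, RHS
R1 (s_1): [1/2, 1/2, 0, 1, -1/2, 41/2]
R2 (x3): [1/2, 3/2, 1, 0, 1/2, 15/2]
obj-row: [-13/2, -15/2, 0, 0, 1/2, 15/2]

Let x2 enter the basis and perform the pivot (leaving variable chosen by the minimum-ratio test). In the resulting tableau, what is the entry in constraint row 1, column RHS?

Ratio test on column x2 — row 1: (41/2)/(1/2) = 41; row 2: (15/2)/(3/2) = 5. Minimum is 5 at row 2 (x3 leaves); pivot element 3/2.
Divide row 2 by 3/2; eliminate column x2 from the other rows.
Row 1 update in column RHS: 41/2 − (1/2)·5 = 18.

18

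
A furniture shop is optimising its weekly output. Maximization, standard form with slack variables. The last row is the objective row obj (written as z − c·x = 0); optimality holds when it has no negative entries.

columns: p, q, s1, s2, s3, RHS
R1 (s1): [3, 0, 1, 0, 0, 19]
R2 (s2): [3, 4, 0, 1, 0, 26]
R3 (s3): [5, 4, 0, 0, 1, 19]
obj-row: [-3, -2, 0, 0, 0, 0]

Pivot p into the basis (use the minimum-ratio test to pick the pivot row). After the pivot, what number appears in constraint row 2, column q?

Ratio test on column p — row 1: 19/3 = 19/3; row 2: 26/3 = 26/3; row 3: 19/5 = 19/5. Minimum is 19/5 at row 3 (s3 leaves); pivot element 5.
Divide row 3 by 5; eliminate column p from the other rows.
Row 2 update in column q: 4 − 3·(4/5) = 8/5.

8/5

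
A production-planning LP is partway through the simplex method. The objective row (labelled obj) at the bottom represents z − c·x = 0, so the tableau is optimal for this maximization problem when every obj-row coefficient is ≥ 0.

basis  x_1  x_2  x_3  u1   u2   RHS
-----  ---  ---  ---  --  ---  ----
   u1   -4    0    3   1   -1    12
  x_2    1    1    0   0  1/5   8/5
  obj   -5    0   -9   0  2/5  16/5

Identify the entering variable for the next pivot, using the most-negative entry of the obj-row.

x_3

Negative obj-row entries: x_1: -5, x_3: -9.
The most negative is -9 in column x_3, so x_3 enters.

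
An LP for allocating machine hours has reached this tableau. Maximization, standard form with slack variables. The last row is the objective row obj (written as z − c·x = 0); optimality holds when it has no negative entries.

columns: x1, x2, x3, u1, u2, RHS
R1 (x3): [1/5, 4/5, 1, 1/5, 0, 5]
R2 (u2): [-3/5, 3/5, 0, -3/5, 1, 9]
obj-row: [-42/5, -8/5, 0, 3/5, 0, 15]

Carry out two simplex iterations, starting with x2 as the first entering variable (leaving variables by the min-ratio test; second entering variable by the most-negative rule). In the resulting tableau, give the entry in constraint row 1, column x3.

5

Ratio test on column x2 — row 1: 5/(4/5) = 25/4; row 2: 9/(3/5) = 15. Minimum is 25/4 at row 1 (x3 leaves); pivot element 4/5.
Divide row 1 by 4/5; eliminate column x2 from the other rows.
Second iteration: most negative obj-row entry is -8 in column x1, so x1 enters.
Ratio test on column x1 — row 1: (25/4)/(1/4) = 25; row 2: entry -3/4 ≤ 0. Minimum is 25 at row 1 (x2 leaves); pivot element 1/4.
Divide row 1 by 1/4; eliminate column x1 from the other rows.
After both pivots, the entry at constraint row 1, column x3 is 5.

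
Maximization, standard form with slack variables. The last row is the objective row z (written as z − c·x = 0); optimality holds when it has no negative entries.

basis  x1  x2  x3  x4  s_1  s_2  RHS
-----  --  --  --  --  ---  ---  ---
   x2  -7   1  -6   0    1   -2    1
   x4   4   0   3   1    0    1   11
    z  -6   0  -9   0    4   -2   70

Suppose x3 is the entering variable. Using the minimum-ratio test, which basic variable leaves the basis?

Column x3 entries and ratios — x2: -6 ≤ 0, skip; x4: 11/3 = 11/3.
Smallest ratio is 11/3 in the row of x4, so x4 leaves.

x4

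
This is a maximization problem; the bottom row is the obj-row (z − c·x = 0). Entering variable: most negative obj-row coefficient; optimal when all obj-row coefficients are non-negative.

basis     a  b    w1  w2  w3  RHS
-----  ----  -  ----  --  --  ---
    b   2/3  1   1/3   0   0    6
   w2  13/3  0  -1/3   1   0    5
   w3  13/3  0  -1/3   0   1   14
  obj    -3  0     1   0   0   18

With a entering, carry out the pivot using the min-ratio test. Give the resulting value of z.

Ratio test on column a — row 1: 6/(2/3) = 9; row 2: 5/(13/3) = 15/13; row 3: 14/(13/3) = 42/13. Minimum is 15/13 at row 2 (w2 leaves); pivot element 13/3.
Pivot on row 2; the obj-row RHS becomes 18 − (-3)·(15/13) = 279/13.

279/13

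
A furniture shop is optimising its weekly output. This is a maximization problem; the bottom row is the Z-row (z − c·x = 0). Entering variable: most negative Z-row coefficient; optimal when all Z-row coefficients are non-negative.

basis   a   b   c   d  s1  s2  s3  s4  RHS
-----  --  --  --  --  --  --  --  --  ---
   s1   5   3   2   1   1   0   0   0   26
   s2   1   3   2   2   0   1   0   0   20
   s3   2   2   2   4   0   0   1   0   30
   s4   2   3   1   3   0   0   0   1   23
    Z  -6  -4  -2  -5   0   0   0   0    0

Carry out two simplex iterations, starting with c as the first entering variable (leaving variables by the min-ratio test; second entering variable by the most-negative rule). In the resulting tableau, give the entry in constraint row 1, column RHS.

Ratio test on column c — row 1: 26/2 = 13; row 2: 20/2 = 10; row 3: 30/2 = 15; row 4: 23/1 = 23. Minimum is 10 at row 2 (s2 leaves); pivot element 2.
Divide row 2 by 2; eliminate column c from the other rows.
Second iteration: most negative Z-row entry is -5 in column a, so a enters.
Ratio test on column a — row 1: 6/4 = 3/2; row 2: 10/(1/2) = 20; row 3: 10/1 = 10; row 4: 13/(3/2) = 26/3. Minimum is 3/2 at row 1 (s1 leaves); pivot element 4.
Divide row 1 by 4; eliminate column a from the other rows.
After both pivots, the entry at constraint row 1, column RHS is 3/2.

3/2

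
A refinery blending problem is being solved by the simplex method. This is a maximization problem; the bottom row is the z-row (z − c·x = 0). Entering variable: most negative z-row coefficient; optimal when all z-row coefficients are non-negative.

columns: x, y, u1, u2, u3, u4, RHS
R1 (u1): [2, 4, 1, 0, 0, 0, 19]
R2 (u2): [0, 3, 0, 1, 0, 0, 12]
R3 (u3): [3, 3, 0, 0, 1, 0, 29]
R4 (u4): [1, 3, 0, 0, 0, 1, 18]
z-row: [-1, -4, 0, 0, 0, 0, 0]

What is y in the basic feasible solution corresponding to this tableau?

0

y is not in the basis, so in the current basic feasible solution y = 0.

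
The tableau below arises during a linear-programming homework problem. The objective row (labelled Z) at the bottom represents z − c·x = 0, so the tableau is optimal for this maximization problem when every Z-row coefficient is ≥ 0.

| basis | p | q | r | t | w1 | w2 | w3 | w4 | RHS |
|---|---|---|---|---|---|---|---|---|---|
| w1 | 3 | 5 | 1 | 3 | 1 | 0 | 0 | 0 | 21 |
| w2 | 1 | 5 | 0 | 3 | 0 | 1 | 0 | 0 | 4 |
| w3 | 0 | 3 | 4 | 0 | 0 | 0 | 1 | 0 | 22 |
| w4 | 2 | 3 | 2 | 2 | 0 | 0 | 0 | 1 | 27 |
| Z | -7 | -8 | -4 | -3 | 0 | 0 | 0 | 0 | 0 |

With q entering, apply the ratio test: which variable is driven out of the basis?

w2

Column q entries and ratios — w1: 21/5 = 21/5; w2: 4/5 = 4/5; w3: 22/3 = 22/3; w4: 27/3 = 9.
Smallest ratio is 4/5 in the row of w2, so w2 leaves.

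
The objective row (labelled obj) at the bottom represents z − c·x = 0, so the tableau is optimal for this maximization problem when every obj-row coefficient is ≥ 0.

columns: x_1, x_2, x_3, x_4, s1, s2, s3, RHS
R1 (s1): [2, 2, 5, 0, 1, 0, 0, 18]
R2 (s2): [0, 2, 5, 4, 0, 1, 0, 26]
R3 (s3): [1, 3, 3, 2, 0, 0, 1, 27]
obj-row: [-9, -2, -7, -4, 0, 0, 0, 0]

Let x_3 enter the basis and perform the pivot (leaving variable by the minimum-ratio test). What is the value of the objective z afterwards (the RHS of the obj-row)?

Ratio test on column x_3 — row 1: 18/5 = 18/5; row 2: 26/5 = 26/5; row 3: 27/3 = 9. Minimum is 18/5 at row 1 (s1 leaves); pivot element 5.
Pivot on row 1; the obj-row RHS becomes 0 − (-7)·(18/5) = 126/5.

126/5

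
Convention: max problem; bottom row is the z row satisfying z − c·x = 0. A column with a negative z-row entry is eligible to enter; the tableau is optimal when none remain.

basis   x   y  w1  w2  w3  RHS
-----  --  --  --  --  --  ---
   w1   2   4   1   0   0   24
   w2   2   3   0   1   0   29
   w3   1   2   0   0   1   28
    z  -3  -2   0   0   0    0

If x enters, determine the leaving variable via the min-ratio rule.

w1

Column x entries and ratios — w1: 24/2 = 12; w2: 29/2 = 29/2; w3: 28/1 = 28.
Smallest ratio is 12 in the row of w1, so w1 leaves.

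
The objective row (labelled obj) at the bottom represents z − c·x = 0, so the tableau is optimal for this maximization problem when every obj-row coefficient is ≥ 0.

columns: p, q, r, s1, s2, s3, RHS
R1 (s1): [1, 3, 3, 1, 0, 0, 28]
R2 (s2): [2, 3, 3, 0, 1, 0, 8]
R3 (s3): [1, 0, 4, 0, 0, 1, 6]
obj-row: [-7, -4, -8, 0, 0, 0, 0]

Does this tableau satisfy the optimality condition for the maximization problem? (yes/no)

no

The obj-row has a negative entry -8 in column r, so it is not optimal.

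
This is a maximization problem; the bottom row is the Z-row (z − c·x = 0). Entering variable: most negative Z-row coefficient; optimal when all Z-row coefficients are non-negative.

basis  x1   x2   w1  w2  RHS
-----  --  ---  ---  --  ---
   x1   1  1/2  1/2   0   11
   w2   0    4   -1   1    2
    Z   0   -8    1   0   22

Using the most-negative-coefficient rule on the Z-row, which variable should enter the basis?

Negative Z-row entries: x2: -8.
The most negative is -8 in column x2, so x2 enters.

x2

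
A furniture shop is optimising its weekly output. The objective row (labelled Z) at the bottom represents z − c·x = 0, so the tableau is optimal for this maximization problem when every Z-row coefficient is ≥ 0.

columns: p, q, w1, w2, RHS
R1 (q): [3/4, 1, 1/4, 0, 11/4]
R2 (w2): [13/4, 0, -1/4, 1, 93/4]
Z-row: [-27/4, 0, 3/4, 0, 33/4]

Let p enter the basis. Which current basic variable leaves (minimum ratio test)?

q

Column p entries and ratios — q: (11/4)/(3/4) = 11/3; w2: (93/4)/(13/4) = 93/13.
Smallest ratio is 11/3 in the row of q, so q leaves.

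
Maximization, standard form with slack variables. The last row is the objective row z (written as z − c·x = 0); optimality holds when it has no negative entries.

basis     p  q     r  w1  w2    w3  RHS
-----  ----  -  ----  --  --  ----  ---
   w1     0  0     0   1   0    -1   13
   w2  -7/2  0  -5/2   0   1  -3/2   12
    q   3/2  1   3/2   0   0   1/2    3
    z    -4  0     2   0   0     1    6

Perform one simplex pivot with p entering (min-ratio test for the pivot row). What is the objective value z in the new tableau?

Ratio test on column p — row 1: entry 0 ≤ 0; row 2: entry -7/2 ≤ 0; row 3: 3/(3/2) = 2. Minimum is 2 at row 3 (q leaves); pivot element 3/2.
Pivot on row 3; the z-row RHS becomes 6 − (-4)·2 = 14.

14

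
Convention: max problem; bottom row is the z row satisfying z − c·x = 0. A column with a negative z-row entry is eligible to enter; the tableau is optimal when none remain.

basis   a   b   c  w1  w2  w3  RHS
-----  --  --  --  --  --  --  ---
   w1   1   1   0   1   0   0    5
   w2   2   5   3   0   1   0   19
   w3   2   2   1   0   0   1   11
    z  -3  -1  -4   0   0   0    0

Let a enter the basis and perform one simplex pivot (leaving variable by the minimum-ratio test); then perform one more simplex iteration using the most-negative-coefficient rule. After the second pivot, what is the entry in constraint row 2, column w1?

4

Ratio test on column a — row 1: 5/1 = 5; row 2: 19/2 = 19/2; row 3: 11/2 = 11/2. Minimum is 5 at row 1 (w1 leaves); pivot element 1.
Divide row 1 by 1; eliminate column a from the other rows.
Second iteration: most negative z-row entry is -4 in column c, so c enters.
Ratio test on column c — row 1: entry 0 ≤ 0; row 2: 9/3 = 3; row 3: 1/1 = 1. Minimum is 1 at row 3 (w3 leaves); pivot element 1.
Divide row 3 by 1; eliminate column c from the other rows.
After both pivots, the entry at constraint row 2, column w1 is 4.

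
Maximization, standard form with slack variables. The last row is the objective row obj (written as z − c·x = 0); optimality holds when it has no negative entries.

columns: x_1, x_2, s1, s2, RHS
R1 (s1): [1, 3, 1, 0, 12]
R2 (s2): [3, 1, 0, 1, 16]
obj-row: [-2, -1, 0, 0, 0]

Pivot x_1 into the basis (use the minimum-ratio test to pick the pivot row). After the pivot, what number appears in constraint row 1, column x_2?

Ratio test on column x_1 — row 1: 12/1 = 12; row 2: 16/3 = 16/3. Minimum is 16/3 at row 2 (s2 leaves); pivot element 3.
Divide row 2 by 3; eliminate column x_1 from the other rows.
Row 1 update in column x_2: 3 − 1·(1/3) = 8/3.

8/3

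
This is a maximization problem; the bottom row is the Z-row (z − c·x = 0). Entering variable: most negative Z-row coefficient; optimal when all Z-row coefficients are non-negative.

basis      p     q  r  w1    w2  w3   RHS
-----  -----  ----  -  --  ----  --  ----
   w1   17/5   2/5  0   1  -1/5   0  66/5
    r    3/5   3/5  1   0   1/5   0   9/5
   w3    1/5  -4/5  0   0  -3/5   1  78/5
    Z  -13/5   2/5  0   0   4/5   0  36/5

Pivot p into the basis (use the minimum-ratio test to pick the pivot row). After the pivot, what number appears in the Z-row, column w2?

Ratio test on column p — row 1: (66/5)/(17/5) = 66/17; row 2: (9/5)/(3/5) = 3; row 3: (78/5)/(1/5) = 78. Minimum is 3 at row 2 (r leaves); pivot element 3/5.
Divide row 2 by 3/5; eliminate column p from the other rows.
Z-row update in column w2: 4/5 − (-13/5)·(1/3) = 5/3.

5/3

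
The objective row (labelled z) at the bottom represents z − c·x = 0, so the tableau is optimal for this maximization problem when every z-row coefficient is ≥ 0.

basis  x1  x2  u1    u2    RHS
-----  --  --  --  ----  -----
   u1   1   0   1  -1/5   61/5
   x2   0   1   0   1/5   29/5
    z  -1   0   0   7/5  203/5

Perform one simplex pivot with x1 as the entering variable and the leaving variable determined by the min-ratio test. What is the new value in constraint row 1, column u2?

-1/5

Ratio test on column x1 — row 1: (61/5)/1 = 61/5; row 2: entry 0 ≤ 0. Minimum is 61/5 at row 1 (u1 leaves); pivot element 1.
Divide row 1 by 1; eliminate column x1 from the other rows.
In the new row 1, the u2 entry is the old entry divided by the pivot: (-1/5)/1 = -1/5.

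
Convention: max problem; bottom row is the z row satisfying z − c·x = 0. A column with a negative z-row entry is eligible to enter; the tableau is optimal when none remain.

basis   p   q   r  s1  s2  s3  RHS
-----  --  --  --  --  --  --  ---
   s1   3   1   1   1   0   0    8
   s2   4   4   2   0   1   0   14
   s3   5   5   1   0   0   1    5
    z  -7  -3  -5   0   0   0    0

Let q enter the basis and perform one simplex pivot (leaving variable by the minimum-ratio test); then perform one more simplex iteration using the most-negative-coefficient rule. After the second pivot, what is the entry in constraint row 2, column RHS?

Ratio test on column q — row 1: 8/1 = 8; row 2: 14/4 = 7/2; row 3: 5/5 = 1. Minimum is 1 at row 3 (s3 leaves); pivot element 5.
Divide row 3 by 5; eliminate column q from the other rows.
Second iteration: most negative z-row entry is -22/5 in column r, so r enters.
Ratio test on column r — row 1: 7/(4/5) = 35/4; row 2: 10/(6/5) = 25/3; row 3: 1/(1/5) = 5. Minimum is 5 at row 3 (q leaves); pivot element 1/5.
Divide row 3 by 1/5; eliminate column r from the other rows.
After both pivots, the entry at constraint row 2, column RHS is 4.

4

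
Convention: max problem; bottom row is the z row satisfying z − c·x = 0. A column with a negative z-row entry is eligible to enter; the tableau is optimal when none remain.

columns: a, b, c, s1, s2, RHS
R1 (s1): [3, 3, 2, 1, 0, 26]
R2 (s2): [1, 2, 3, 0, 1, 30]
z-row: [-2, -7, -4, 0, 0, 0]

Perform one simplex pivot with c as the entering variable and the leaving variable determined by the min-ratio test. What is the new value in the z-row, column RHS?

Ratio test on column c — row 1: 26/2 = 13; row 2: 30/3 = 10. Minimum is 10 at row 2 (s2 leaves); pivot element 3.
Divide row 2 by 3; eliminate column c from the other rows.
z-row update in column RHS: 0 − (-4)·10 = 40.

40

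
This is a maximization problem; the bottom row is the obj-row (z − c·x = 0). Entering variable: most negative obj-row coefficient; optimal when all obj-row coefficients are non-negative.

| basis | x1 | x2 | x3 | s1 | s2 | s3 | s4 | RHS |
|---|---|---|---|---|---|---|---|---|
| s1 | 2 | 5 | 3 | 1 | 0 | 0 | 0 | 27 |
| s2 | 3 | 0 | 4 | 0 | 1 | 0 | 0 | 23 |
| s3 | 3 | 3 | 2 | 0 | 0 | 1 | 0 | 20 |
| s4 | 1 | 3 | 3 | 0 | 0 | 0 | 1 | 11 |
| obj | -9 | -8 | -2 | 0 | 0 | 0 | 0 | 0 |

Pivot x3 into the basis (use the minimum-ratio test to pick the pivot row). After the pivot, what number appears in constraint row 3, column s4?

-2/3

Ratio test on column x3 — row 1: 27/3 = 9; row 2: 23/4 = 23/4; row 3: 20/2 = 10; row 4: 11/3 = 11/3. Minimum is 11/3 at row 4 (s4 leaves); pivot element 3.
Divide row 4 by 3; eliminate column x3 from the other rows.
Row 3 update in column s4: 0 − 2·(1/3) = -2/3.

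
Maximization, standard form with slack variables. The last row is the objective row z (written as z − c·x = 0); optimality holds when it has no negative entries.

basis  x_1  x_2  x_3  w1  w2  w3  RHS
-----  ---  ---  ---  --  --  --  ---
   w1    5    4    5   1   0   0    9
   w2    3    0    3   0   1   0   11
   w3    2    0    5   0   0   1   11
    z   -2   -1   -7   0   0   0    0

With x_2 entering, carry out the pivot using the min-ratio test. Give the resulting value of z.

9/4

Ratio test on column x_2 — row 1: 9/4 = 9/4; row 2: entry 0 ≤ 0; row 3: entry 0 ≤ 0. Minimum is 9/4 at row 1 (w1 leaves); pivot element 4.
Pivot on row 1; the z-row RHS becomes 0 − (-1)·(9/4) = 9/4.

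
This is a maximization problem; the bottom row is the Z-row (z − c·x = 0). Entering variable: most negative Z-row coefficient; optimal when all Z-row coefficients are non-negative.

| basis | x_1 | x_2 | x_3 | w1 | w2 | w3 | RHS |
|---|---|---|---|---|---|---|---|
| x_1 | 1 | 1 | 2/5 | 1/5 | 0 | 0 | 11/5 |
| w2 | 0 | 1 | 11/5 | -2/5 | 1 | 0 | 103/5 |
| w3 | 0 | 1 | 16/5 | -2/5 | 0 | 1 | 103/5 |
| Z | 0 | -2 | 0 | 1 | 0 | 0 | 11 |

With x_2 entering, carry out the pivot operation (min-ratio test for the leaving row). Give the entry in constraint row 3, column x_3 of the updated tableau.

Ratio test on column x_2 — row 1: (11/5)/1 = 11/5; row 2: (103/5)/1 = 103/5; row 3: (103/5)/1 = 103/5. Minimum is 11/5 at row 1 (x_1 leaves); pivot element 1.
Divide row 1 by 1; eliminate column x_2 from the other rows.
Row 3 update in column x_3: 16/5 − 1·(2/5) = 14/5.

14/5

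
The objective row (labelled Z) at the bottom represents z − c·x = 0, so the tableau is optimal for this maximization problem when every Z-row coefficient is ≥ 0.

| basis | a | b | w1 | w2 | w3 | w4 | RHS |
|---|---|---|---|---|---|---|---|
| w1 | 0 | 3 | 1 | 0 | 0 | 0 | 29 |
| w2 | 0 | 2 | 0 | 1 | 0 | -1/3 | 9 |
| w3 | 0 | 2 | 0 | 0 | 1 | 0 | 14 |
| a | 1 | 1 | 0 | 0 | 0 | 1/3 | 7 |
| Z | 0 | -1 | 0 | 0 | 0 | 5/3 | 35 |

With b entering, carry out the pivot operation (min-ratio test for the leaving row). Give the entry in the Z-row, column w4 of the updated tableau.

Ratio test on column b — row 1: 29/3 = 29/3; row 2: 9/2 = 9/2; row 3: 14/2 = 7; row 4: 7/1 = 7. Minimum is 9/2 at row 2 (w2 leaves); pivot element 2.
Divide row 2 by 2; eliminate column b from the other rows.
Z-row update in column w4: 5/3 − (-1)·(-1/6) = 3/2.

3/2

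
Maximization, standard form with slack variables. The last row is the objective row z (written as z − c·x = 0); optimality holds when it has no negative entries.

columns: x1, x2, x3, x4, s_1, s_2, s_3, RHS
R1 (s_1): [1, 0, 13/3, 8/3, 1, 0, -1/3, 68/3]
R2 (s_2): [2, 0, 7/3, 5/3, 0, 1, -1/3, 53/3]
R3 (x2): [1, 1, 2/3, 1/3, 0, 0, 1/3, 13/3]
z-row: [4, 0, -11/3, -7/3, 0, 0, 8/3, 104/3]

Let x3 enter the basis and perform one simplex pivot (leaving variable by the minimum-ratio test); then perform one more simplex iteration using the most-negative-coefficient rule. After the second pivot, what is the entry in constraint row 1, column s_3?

Ratio test on column x3 — row 1: (68/3)/(13/3) = 68/13; row 2: (53/3)/(7/3) = 53/7; row 3: (13/3)/(2/3) = 13/2. Minimum is 68/13 at row 1 (s_1 leaves); pivot element 13/3.
Divide row 1 by 13/3; eliminate column x3 from the other rows.
Second iteration: most negative z-row entry is -1/13 in column x4, so x4 enters.
Ratio test on column x4 — row 1: (68/13)/(8/13) = 17/2; row 2: (71/13)/(3/13) = 71/3; row 3: entry -1/13 ≤ 0. Minimum is 17/2 at row 1 (x3 leaves); pivot element 8/13.
Divide row 1 by 8/13; eliminate column x4 from the other rows.
After both pivots, the entry at constraint row 1, column s_3 is -1/8.

-1/8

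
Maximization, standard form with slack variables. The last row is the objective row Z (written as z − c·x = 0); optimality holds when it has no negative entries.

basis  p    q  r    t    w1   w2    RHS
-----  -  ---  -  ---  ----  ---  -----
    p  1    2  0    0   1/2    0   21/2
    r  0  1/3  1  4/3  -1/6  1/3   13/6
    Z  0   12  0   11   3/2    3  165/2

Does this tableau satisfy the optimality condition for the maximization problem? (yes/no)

yes

Every Z-row coefficient is ≥ 0, so the tableau is optimal.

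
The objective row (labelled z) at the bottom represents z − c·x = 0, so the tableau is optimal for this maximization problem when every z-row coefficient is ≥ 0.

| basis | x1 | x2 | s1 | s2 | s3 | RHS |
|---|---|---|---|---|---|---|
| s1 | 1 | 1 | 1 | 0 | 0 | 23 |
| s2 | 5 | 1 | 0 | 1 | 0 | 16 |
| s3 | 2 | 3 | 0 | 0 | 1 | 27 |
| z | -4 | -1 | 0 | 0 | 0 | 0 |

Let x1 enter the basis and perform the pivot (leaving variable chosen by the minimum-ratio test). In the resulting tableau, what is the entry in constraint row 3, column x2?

Ratio test on column x1 — row 1: 23/1 = 23; row 2: 16/5 = 16/5; row 3: 27/2 = 27/2. Minimum is 16/5 at row 2 (s2 leaves); pivot element 5.
Divide row 2 by 5; eliminate column x1 from the other rows.
Row 3 update in column x2: 3 − 2·(1/5) = 13/5.

13/5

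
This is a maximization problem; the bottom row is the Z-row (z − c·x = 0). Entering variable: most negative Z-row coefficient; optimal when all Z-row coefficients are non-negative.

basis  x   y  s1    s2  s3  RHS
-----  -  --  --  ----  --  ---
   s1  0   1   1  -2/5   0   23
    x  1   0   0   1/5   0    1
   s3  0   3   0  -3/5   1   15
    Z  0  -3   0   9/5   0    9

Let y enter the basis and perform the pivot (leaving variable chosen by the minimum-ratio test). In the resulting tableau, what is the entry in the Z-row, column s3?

1

Ratio test on column y — row 1: 23/1 = 23; row 2: entry 0 ≤ 0; row 3: 15/3 = 5. Minimum is 5 at row 3 (s3 leaves); pivot element 3.
Divide row 3 by 3; eliminate column y from the other rows.
Z-row update in column s3: 0 − (-3)·(1/3) = 1.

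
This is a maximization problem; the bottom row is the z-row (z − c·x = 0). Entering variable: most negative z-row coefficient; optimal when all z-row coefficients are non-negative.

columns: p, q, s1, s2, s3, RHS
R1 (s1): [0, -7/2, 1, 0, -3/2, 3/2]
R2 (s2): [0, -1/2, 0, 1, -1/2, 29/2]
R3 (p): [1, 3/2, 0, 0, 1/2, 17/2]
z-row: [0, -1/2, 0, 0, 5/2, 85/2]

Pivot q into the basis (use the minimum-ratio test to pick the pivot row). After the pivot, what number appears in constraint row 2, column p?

Ratio test on column q — row 1: entry -7/2 ≤ 0; row 2: entry -1/2 ≤ 0; row 3: (17/2)/(3/2) = 17/3. Minimum is 17/3 at row 3 (p leaves); pivot element 3/2.
Divide row 3 by 3/2; eliminate column q from the other rows.
Row 2 update in column p: 0 − (-1/2)·(2/3) = 1/3.

1/3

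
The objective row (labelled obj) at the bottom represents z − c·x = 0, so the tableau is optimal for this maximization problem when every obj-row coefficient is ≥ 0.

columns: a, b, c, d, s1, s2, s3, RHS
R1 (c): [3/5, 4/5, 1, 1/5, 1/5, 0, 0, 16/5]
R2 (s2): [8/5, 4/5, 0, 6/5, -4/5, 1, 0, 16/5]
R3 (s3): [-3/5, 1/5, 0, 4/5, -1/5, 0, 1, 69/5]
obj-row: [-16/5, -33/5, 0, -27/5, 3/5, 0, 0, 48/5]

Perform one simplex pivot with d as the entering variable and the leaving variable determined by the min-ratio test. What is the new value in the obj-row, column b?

Ratio test on column d — row 1: (16/5)/(1/5) = 16; row 2: (16/5)/(6/5) = 8/3; row 3: (69/5)/(4/5) = 69/4. Minimum is 8/3 at row 2 (s2 leaves); pivot element 6/5.
Divide row 2 by 6/5; eliminate column d from the other rows.
obj-row update in column b: -33/5 − (-27/5)·(2/3) = -3.

-3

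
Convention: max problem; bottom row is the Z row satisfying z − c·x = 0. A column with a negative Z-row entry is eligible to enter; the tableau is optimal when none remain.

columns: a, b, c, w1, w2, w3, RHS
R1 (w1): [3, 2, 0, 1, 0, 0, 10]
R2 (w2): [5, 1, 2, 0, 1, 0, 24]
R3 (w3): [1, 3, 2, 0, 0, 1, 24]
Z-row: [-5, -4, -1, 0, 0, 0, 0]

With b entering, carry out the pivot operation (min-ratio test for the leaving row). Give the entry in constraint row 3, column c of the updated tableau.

2

Ratio test on column b — row 1: 10/2 = 5; row 2: 24/1 = 24; row 3: 24/3 = 8. Minimum is 5 at row 1 (w1 leaves); pivot element 2.
Divide row 1 by 2; eliminate column b from the other rows.
Row 3 update in column c: 2 − 3·0 = 2.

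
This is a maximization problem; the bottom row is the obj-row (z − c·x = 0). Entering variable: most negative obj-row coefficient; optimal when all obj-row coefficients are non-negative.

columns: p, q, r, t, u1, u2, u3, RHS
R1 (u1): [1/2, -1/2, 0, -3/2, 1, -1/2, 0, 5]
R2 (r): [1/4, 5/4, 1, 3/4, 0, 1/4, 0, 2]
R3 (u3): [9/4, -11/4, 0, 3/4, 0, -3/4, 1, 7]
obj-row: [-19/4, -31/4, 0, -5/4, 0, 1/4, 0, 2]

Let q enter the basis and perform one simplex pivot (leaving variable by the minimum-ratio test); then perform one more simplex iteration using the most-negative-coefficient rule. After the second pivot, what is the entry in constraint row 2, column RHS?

11/14

Ratio test on column q — row 1: entry -1/2 ≤ 0; row 2: 2/(5/4) = 8/5; row 3: entry -11/4 ≤ 0. Minimum is 8/5 at row 2 (r leaves); pivot element 5/4.
Divide row 2 by 5/4; eliminate column q from the other rows.
Second iteration: most negative obj-row entry is -16/5 in column p, so p enters.
Ratio test on column p — row 1: (29/5)/(3/5) = 29/3; row 2: (8/5)/(1/5) = 8; row 3: (57/5)/(14/5) = 57/14. Minimum is 57/14 at row 3 (u3 leaves); pivot element 14/5.
Divide row 3 by 14/5; eliminate column p from the other rows.
After both pivots, the entry at constraint row 2, column RHS is 11/14.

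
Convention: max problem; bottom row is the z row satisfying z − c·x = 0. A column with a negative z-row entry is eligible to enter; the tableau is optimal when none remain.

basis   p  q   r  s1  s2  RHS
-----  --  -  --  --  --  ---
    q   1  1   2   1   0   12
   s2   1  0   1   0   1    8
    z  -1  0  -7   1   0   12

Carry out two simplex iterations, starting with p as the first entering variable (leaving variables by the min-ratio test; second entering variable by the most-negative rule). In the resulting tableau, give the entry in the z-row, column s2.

-5

Ratio test on column p — row 1: 12/1 = 12; row 2: 8/1 = 8. Minimum is 8 at row 2 (s2 leaves); pivot element 1.
Divide row 2 by 1; eliminate column p from the other rows.
Second iteration: most negative z-row entry is -6 in column r, so r enters.
Ratio test on column r — row 1: 4/1 = 4; row 2: 8/1 = 8. Minimum is 4 at row 1 (q leaves); pivot element 1.
Divide row 1 by 1; eliminate column r from the other rows.
After both pivots, the entry at the z-row, column s2 is -5.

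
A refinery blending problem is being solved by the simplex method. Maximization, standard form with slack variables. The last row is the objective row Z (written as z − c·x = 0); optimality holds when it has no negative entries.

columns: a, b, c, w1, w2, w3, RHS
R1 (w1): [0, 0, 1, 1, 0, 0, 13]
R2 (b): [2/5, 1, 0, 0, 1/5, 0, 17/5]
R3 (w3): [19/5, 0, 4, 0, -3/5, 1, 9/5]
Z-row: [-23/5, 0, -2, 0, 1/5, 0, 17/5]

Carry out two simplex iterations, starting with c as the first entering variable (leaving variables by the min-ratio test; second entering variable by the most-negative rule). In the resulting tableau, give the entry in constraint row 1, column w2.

0

Ratio test on column c — row 1: 13/1 = 13; row 2: entry 0 ≤ 0; row 3: (9/5)/4 = 9/20. Minimum is 9/20 at row 3 (w3 leaves); pivot element 4.
Divide row 3 by 4; eliminate column c from the other rows.
Second iteration: most negative Z-row entry is -27/10 in column a, so a enters.
Ratio test on column a — row 1: entry -19/20 ≤ 0; row 2: (17/5)/(2/5) = 17/2; row 3: (9/20)/(19/20) = 9/19. Minimum is 9/19 at row 3 (c leaves); pivot element 19/20.
Divide row 3 by 19/20; eliminate column a from the other rows.
After both pivots, the entry at constraint row 1, column w2 is 0.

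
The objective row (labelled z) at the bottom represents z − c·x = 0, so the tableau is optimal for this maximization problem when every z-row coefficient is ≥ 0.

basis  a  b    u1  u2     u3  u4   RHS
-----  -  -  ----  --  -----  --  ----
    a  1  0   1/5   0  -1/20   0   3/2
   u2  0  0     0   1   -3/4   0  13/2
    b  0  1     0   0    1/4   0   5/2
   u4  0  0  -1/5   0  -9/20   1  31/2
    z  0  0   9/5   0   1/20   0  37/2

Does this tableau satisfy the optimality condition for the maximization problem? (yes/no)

yes

Every z-row coefficient is ≥ 0, so the tableau is optimal.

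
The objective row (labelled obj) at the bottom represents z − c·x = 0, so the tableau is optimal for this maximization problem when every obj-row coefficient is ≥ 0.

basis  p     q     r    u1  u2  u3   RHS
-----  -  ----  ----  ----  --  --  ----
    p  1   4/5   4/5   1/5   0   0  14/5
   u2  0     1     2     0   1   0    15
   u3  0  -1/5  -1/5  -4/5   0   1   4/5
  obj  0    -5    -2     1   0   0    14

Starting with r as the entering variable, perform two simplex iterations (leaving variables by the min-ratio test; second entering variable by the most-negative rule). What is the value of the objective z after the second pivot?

63/2

Ratio test on column r — row 1: (14/5)/(4/5) = 7/2; row 2: 15/2 = 15/2; row 3: entry -1/5 ≤ 0. Minimum is 7/2 at row 1 (p leaves); pivot element 4/5.
Pivot on row 1; the obj-row RHS becomes 14 − (-2)·(7/2) = 21.
Next entering variable (most negative obj-row entry -3): q.
Ratio test on column q — row 1: (7/2)/1 = 7/2; row 2: entry -1 ≤ 0; row 3: entry 0 ≤ 0. Minimum is 7/2 at row 1 (r leaves); pivot element 1.
After the second pivot the obj-row RHS is 21 − (-3)·(7/2) = 63/2.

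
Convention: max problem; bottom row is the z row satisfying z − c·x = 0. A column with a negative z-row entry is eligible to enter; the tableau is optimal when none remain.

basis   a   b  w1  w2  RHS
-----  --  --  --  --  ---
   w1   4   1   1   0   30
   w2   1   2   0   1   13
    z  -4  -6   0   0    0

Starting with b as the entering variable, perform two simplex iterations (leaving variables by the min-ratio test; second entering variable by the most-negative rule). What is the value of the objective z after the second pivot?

Ratio test on column b — row 1: 30/1 = 30; row 2: 13/2 = 13/2. Minimum is 13/2 at row 2 (w2 leaves); pivot element 2.
Pivot on row 2; the z-row RHS becomes 0 − (-6)·(13/2) = 39.
Next entering variable (most negative z-row entry -1): a.
Ratio test on column a — row 1: (47/2)/(7/2) = 47/7; row 2: (13/2)/(1/2) = 13. Minimum is 47/7 at row 1 (w1 leaves); pivot element 7/2.
After the second pivot the z-row RHS is 39 − (-1)·(47/7) = 320/7.

320/7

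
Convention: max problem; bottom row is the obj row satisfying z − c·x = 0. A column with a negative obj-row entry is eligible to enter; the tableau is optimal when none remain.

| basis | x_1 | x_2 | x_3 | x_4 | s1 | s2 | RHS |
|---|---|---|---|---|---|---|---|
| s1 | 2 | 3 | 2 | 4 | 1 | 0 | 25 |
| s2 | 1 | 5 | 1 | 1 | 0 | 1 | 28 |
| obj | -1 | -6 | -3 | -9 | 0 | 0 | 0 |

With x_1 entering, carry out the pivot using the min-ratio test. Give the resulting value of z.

Ratio test on column x_1 — row 1: 25/2 = 25/2; row 2: 28/1 = 28. Minimum is 25/2 at row 1 (s1 leaves); pivot element 2.
Pivot on row 1; the obj-row RHS becomes 0 − (-1)·(25/2) = 25/2.

25/2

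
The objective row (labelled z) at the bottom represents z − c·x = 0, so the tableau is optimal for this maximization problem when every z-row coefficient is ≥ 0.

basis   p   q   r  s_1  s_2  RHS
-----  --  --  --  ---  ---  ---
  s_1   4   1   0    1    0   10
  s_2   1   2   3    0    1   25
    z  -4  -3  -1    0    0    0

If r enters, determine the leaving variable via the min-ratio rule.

s_2

Column r entries and ratios — s_1: 0 ≤ 0, skip; s_2: 25/3 = 25/3.
Smallest ratio is 25/3 in the row of s_2, so s_2 leaves.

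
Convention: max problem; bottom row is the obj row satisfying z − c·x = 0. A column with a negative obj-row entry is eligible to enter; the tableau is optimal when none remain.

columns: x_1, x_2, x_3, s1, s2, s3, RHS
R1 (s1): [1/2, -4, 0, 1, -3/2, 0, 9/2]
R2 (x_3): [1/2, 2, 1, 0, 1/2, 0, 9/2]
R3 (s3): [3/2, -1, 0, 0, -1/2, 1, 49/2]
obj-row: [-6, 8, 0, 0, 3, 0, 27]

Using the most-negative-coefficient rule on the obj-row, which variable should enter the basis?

x_1

Negative obj-row entries: x_1: -6.
The most negative is -6 in column x_1, so x_1 enters.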